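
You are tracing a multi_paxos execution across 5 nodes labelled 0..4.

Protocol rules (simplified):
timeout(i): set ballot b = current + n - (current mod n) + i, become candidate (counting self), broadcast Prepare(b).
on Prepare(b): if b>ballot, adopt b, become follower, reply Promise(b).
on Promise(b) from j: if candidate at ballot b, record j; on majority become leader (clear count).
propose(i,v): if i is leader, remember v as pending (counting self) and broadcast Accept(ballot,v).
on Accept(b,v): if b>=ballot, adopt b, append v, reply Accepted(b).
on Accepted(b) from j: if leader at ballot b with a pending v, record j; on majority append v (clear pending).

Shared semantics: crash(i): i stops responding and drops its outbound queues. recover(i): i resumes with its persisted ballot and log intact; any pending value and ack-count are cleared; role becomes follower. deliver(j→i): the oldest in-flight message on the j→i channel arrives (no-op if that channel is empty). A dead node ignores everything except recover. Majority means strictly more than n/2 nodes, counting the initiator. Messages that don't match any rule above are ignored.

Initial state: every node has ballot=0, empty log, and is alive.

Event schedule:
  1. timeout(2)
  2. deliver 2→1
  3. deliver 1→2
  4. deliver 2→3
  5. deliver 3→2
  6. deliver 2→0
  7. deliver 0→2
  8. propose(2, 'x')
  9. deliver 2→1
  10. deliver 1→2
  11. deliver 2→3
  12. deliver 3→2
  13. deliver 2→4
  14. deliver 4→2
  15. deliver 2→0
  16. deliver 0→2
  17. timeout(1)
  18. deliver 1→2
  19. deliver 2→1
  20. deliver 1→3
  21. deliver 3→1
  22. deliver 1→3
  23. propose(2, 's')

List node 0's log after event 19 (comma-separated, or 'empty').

[1] timeout(2) → N2(cand b7 [-])
[2] deliver 2→1 → N1(foll b7 [-])
[3] deliver 1→2 → ∅
[4] deliver 2→3 → N3(foll b7 [-])
[5] deliver 3→2 → N2(lead b7 [-])
[6] deliver 2→0 → N0(foll b7 [-])
[7] deliver 0→2 → ∅
[8] propose(2,'x') → ∅
[9] deliver 2→1 → N1(foll b7 [x])
[10] deliver 1→2 → ∅
[11] deliver 2→3 → N3(foll b7 [x])
[12] deliver 3→2 → N2(lead b7 [x])
[13] deliver 2→4 → N4(foll b7 [-])
[14] deliver 4→2 → ∅
[15] deliver 2→0 → N0(foll b7 [x])
[16] deliver 0→2 → ∅
[17] timeout(1) → N1(cand b11 [x])
[18] deliver 1→2 → N2(foll b11 [x])
[19] deliver 2→1 → ∅

x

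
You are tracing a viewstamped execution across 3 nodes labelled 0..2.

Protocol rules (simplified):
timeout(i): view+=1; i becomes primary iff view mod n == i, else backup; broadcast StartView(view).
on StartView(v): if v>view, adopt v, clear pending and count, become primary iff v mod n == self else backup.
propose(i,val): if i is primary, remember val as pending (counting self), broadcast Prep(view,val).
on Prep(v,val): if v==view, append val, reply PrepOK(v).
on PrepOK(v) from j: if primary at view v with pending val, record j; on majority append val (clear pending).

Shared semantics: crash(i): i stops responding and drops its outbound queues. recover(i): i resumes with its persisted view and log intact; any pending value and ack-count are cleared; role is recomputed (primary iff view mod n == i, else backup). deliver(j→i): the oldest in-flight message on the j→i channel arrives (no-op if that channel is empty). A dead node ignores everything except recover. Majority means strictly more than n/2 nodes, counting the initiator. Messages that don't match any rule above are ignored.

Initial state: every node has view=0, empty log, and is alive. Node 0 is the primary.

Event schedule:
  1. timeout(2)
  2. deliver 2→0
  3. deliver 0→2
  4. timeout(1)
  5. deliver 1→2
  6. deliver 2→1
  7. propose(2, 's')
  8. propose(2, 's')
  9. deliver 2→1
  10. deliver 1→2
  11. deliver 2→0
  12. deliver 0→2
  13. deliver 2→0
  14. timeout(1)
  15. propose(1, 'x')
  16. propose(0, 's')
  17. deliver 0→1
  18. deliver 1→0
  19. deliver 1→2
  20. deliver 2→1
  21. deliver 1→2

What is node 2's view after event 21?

2

[1] timeout(2) → N2(back v1 [-])
[2] deliver 2→0 → N0(back v1 [-])
[3] deliver 0→2 → ∅
[4] timeout(1) → N1(prim v1 [-])
[5] deliver 1→2 → ∅
[6] deliver 2→1 → ∅
[7] propose(2,'s') → ∅
[8] propose(2,'s') → ∅
[9] deliver 2→1 → ∅
[10] deliver 1→2 → ∅
[11] deliver 2→0 → ∅
[12] deliver 0→2 → ∅
[13] deliver 2→0 → ∅
[14] timeout(1) → N1(back v2 [-])
[15] propose(1,'x') → ∅
[16] propose(0,'s') → ∅
[17] deliver 0→1 → ∅
[18] deliver 1→0 → ∅
[19] deliver 1→2 → N2(prim v2 [-])
[20] deliver 2→1 → ∅
[21] deliver 1→2 → ∅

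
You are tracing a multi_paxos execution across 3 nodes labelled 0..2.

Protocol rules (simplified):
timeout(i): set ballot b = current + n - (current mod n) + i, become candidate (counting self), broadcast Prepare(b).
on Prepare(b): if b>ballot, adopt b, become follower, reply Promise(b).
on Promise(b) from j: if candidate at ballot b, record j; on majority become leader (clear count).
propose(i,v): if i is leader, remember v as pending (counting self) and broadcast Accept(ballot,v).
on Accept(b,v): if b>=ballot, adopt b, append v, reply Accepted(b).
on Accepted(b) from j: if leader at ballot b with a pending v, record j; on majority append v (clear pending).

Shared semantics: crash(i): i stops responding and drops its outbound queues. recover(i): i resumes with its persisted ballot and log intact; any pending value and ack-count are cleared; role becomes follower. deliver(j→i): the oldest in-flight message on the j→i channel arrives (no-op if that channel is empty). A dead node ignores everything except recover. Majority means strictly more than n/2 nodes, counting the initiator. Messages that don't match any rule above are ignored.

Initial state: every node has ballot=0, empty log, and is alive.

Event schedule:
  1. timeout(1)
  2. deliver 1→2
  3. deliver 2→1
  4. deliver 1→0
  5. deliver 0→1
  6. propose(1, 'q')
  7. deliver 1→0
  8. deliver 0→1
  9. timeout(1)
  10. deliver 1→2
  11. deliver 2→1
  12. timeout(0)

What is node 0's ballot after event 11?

4

[1] timeout(1) → N1(cand b4 [-])
[2] deliver 1→2 → N2(foll b4 [-])
[3] deliver 2→1 → N1(lead b4 [-])
[4] deliver 1→0 → N0(foll b4 [-])
[5] deliver 0→1 → ∅
[6] propose(1,'q') → ∅
[7] deliver 1→0 → N0(foll b4 [q])
[8] deliver 0→1 → N1(lead b4 [q])
[9] timeout(1) → N1(cand b7 [q])
[10] deliver 1→2 → N2(foll b4 [q])
[11] deliver 2→1 → ∅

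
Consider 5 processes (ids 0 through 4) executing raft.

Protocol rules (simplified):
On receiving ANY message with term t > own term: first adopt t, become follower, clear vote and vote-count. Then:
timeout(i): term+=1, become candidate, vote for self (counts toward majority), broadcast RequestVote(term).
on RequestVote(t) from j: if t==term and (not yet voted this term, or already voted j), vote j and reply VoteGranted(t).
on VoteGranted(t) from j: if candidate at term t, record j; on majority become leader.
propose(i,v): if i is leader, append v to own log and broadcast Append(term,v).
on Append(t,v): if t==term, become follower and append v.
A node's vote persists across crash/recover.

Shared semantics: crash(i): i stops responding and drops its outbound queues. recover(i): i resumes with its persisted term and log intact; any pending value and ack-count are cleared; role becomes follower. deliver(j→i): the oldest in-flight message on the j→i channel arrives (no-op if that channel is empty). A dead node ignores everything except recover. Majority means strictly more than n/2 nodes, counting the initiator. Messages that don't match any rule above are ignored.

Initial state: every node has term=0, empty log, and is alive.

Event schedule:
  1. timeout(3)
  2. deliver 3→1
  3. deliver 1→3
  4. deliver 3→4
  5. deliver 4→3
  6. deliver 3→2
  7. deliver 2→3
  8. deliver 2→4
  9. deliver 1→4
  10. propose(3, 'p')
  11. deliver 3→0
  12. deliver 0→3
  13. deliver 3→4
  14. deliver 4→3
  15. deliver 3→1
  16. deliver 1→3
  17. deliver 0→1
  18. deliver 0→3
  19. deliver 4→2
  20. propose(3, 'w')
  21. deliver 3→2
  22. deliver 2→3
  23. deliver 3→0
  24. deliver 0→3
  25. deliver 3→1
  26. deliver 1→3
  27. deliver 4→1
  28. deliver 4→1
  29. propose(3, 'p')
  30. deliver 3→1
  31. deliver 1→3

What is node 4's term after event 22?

1. timeout(3):  <3:cand t1 ->
2. deliver 3→1:  <1:foll t1 ->
3. deliver 1→3:  nop
4. deliver 3→4:  <4:foll t1 ->
5. deliver 4→3:  <3:lead t1 ->
6. deliver 3→2:  <2:foll t1 ->
7. deliver 2→3:  nop
8. deliver 2→4:  nop
9. deliver 1→4:  nop
10. propose(3,'p'):  <3:lead t1 p>
11. deliver 3→0:  <0:foll t1 ->
12. deliver 0→3:  nop
13. deliver 3→4:  <4:foll t1 p>
14. deliver 4→3:  nop
15. deliver 3→1:  <1:foll t1 p>
16. deliver 1→3:  nop
17. deliver 0→1:  nop
18. deliver 0→3:  nop
19. deliver 4→2:  nop
20. propose(3,'w'):  <3:lead t1 p,w>
21. deliver 3→2:  <2:foll t1 p>
22. deliver 2→3:  nop

1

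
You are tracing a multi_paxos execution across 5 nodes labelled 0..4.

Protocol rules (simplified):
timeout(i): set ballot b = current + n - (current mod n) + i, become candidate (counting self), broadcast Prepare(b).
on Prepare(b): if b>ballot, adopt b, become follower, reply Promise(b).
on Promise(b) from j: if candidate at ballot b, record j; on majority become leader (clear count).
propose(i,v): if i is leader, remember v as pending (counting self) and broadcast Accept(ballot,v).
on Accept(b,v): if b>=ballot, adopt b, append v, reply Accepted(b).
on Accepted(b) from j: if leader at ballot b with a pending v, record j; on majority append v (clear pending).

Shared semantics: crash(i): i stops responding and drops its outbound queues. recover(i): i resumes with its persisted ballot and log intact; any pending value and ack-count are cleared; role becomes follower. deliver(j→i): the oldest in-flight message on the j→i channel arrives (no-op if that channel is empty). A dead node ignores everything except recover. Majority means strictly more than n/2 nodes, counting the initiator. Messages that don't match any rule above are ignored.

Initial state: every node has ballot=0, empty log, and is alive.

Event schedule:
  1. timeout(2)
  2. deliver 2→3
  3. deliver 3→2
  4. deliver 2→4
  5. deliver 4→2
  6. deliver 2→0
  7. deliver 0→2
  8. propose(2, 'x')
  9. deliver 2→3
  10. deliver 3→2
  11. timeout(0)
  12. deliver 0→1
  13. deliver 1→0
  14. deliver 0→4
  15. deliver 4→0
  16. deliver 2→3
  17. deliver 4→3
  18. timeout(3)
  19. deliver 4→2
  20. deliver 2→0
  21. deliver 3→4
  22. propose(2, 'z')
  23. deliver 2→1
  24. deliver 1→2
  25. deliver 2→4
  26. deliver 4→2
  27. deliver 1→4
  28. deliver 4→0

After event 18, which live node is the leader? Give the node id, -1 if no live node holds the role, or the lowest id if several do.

0

[1] timeout(2) → N2(cand b7 [-])
[2] deliver 2→3 → N3(foll b7 [-])
[3] deliver 3→2 → ∅
[4] deliver 2→4 → N4(foll b7 [-])
[5] deliver 4→2 → N2(lead b7 [-])
[6] deliver 2→0 → N0(foll b7 [-])
[7] deliver 0→2 → ∅
[8] propose(2,'x') → ∅
[9] deliver 2→3 → N3(foll b7 [x])
[10] deliver 3→2 → ∅
[11] timeout(0) → N0(cand b10 [-])
[12] deliver 0→1 → N1(foll b10 [-])
[13] deliver 1→0 → ∅
[14] deliver 0→4 → N4(foll b10 [-])
[15] deliver 4→0 → N0(lead b10 [-])
[16] deliver 2→3 → ∅
[17] deliver 4→3 → ∅
[18] timeout(3) → N3(cand b13 [x])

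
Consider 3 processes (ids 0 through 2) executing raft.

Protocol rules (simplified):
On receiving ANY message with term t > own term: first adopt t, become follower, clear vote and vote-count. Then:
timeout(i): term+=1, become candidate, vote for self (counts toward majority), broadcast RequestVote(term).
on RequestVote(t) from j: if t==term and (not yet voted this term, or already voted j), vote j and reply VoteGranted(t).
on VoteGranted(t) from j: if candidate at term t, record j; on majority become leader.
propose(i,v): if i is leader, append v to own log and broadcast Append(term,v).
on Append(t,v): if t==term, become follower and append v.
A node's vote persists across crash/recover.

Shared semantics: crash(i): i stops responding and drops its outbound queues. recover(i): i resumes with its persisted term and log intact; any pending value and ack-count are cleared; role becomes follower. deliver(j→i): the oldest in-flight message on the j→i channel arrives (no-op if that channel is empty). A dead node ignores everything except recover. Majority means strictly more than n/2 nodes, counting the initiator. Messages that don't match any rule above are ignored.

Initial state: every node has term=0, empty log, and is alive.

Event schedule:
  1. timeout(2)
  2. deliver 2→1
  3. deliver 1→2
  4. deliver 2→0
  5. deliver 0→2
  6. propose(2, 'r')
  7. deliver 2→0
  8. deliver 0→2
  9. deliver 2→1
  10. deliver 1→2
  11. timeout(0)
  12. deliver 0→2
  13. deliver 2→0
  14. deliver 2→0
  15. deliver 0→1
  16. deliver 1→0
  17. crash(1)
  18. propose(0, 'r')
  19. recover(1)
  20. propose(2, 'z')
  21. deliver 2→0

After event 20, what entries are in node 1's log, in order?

after 1 — timeout(2): n2:cand/t1/[-]
after 2 — deliver 2→1: n1:foll/t1/[-]
after 3 — deliver 1→2: n2:lead/t1/[-]
after 4 — deliver 2→0: n0:foll/t1/[-]
after 5 — deliver 0→2: ·
after 6 — propose(2,'r'): n2:lead/t1/[r]
after 7 — deliver 2→0: n0:foll/t1/[r]
after 8 — deliver 0→2: ·
after 9 — deliver 2→1: n1:foll/t1/[r]
after 10 — deliver 1→2: ·
after 11 — timeout(0): n0:cand/t2/[r]
after 12 — deliver 0→2: n2:foll/t2/[r]
after 13 — deliver 2→0: n0:lead/t2/[r]
after 14 — deliver 2→0: ·
after 15 — deliver 0→1: n1:foll/t2/[r]
after 16 — deliver 1→0: ·
after 17 — crash(1): n1:✗foll/t2/[r]
after 18 — propose(0,'r'): n0:lead/t2/[r,r]
after 19 — recover(1): n1:foll/t2/[r]
after 20 — propose(2,'z'): ·

r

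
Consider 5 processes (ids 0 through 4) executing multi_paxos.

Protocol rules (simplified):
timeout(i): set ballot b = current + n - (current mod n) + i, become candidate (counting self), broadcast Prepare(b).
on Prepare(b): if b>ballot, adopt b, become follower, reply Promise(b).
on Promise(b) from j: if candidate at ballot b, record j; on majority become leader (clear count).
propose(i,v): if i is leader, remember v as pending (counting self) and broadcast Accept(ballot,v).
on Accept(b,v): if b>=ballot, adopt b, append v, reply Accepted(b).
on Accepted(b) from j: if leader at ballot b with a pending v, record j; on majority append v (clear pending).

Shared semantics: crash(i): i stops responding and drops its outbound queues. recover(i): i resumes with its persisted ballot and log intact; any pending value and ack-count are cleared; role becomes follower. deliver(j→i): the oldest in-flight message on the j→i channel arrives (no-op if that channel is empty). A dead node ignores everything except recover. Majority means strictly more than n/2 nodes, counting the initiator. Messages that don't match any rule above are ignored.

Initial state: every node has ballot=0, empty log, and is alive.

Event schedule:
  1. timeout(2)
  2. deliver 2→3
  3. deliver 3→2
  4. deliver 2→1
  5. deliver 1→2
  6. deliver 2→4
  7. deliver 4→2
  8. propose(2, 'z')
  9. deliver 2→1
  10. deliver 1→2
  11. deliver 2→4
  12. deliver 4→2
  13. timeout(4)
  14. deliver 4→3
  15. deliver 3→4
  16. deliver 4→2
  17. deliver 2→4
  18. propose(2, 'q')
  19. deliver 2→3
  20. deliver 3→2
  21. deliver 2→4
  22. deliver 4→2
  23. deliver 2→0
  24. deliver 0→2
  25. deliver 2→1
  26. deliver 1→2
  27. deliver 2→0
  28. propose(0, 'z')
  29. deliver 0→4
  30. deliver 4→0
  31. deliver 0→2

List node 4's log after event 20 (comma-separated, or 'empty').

z

step 1 timeout(2): 2={cand,b=7,log=-}
step 2 deliver 2→3: 3={foll,b=7,log=-}
step 3 deliver 3→2: —
step 4 deliver 2→1: 1={foll,b=7,log=-}
step 5 deliver 1→2: 2={lead,b=7,log=-}
step 6 deliver 2→4: 4={foll,b=7,log=-}
step 7 deliver 4→2: —
step 8 propose(2,'z'): —
step 9 deliver 2→1: 1={foll,b=7,log=z}
step 10 deliver 1→2: —
step 11 deliver 2→4: 4={foll,b=7,log=z}
step 12 deliver 4→2: 2={lead,b=7,log=z}
step 13 timeout(4): 4={cand,b=14,log=z}
step 14 deliver 4→3: 3={foll,b=14,log=-}
step 15 deliver 3→4: —
step 16 deliver 4→2: 2={foll,b=14,log=z}
step 17 deliver 2→4: 4={lead,b=14,log=z}
step 18 propose(2,'q'): —
step 19 deliver 2→3: —
step 20 deliver 3→2: —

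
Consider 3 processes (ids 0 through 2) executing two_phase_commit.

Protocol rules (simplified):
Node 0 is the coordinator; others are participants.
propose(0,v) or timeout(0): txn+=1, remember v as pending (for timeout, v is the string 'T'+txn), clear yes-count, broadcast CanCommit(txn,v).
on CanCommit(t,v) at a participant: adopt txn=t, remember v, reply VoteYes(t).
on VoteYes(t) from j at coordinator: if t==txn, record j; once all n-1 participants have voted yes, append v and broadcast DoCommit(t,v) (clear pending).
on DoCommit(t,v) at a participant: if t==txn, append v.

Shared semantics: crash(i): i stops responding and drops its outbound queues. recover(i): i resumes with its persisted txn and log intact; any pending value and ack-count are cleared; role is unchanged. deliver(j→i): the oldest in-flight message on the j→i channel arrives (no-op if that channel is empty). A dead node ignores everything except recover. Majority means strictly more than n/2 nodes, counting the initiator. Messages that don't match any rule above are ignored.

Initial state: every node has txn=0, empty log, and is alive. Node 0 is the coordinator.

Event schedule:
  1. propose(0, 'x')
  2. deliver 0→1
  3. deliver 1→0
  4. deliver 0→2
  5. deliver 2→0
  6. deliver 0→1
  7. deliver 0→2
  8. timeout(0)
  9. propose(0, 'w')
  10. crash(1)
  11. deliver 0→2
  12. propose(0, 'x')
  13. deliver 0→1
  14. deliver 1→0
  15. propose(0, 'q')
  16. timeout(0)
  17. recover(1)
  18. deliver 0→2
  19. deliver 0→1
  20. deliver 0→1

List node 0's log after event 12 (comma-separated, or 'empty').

x

step 1 propose(0,'x'): 0={coor,t=1,log=-}
step 2 deliver 0→1: 1={part,t=1,log=-}
step 3 deliver 1→0: —
step 4 deliver 0→2: 2={part,t=1,log=-}
step 5 deliver 2→0: 0={coor,t=1,log=x}
step 6 deliver 0→1: 1={part,t=1,log=x}
step 7 deliver 0→2: 2={part,t=1,log=x}
step 8 timeout(0): 0={coor,t=2,log=x}
step 9 propose(0,'w'): 0={coor,t=3,log=x}
step 10 crash(1): 1={✗part,t=1,log=x}
step 11 deliver 0→2: 2={part,t=2,log=x}
step 12 propose(0,'x'): 0={coor,t=4,log=x}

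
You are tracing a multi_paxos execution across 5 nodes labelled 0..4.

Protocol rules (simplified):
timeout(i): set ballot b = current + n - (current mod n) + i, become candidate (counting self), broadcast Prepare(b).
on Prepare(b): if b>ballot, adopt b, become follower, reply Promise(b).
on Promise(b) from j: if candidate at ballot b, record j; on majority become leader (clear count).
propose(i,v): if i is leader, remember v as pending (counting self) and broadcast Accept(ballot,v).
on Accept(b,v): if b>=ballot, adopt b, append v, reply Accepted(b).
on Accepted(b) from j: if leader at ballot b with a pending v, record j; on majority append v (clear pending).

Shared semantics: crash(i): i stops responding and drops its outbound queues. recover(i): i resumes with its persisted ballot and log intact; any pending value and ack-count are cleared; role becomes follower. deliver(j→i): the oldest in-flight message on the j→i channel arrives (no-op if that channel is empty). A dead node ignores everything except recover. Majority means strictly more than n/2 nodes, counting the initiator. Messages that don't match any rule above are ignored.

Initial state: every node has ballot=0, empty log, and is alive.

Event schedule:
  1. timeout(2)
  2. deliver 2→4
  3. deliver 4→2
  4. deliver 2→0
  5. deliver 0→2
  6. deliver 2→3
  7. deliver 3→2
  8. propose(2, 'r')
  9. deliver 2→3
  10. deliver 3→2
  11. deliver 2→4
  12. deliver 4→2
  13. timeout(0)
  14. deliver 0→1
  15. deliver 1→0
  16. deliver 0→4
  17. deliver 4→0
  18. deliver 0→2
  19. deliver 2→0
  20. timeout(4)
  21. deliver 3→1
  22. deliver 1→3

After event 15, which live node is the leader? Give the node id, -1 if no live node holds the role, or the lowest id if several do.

2

[1] timeout(2) → N2(cand b7 [-])
[2] deliver 2→4 → N4(foll b7 [-])
[3] deliver 4→2 → ∅
[4] deliver 2→0 → N0(foll b7 [-])
[5] deliver 0→2 → N2(lead b7 [-])
[6] deliver 2→3 → N3(foll b7 [-])
[7] deliver 3→2 → ∅
[8] propose(2,'r') → ∅
[9] deliver 2→3 → N3(foll b7 [r])
[10] deliver 3→2 → ∅
[11] deliver 2→4 → N4(foll b7 [r])
[12] deliver 4→2 → N2(lead b7 [r])
[13] timeout(0) → N0(cand b10 [-])
[14] deliver 0→1 → N1(foll b10 [-])
[15] deliver 1→0 → ∅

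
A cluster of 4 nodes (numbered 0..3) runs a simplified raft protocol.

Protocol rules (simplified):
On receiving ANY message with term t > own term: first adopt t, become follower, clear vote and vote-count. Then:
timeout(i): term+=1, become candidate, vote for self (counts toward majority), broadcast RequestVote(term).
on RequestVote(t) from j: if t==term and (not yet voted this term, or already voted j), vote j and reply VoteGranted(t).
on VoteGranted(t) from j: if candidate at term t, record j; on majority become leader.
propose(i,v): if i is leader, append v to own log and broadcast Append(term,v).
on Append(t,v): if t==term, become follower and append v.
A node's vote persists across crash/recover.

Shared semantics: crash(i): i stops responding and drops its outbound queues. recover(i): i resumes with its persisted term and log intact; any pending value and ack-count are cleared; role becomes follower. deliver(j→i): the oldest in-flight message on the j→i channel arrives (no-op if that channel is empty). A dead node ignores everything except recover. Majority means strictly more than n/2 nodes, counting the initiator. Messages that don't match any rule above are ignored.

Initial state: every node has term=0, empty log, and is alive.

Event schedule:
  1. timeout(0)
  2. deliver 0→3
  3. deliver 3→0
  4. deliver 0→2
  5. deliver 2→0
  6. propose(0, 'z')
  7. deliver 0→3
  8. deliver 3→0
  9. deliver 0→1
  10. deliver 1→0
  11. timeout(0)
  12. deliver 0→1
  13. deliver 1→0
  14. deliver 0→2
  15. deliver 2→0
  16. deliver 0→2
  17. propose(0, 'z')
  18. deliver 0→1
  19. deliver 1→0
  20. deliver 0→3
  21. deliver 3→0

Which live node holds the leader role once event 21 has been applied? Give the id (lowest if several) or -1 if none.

step 1 timeout(0): 0={cand,t=1,log=-}
step 2 deliver 0→3: 3={foll,t=1,log=-}
step 3 deliver 3→0: —
step 4 deliver 0→2: 2={foll,t=1,log=-}
step 5 deliver 2→0: 0={lead,t=1,log=-}
step 6 propose(0,'z'): 0={lead,t=1,log=z}
step 7 deliver 0→3: 3={foll,t=1,log=z}
step 8 deliver 3→0: —
step 9 deliver 0→1: 1={foll,t=1,log=-}
step 10 deliver 1→0: —
step 11 timeout(0): 0={cand,t=2,log=z}
step 12 deliver 0→1: 1={foll,t=1,log=z}
step 13 deliver 1→0: —
step 14 deliver 0→2: 2={foll,t=1,log=z}
step 15 deliver 2→0: —
step 16 deliver 0→2: 2={foll,t=2,log=z}
step 17 propose(0,'z'): —
step 18 deliver 0→1: 1={foll,t=2,log=z}
step 19 deliver 1→0: —
step 20 deliver 0→3: 3={foll,t=2,log=z}
step 21 deliver 3→0: 0={lead,t=2,log=z}

0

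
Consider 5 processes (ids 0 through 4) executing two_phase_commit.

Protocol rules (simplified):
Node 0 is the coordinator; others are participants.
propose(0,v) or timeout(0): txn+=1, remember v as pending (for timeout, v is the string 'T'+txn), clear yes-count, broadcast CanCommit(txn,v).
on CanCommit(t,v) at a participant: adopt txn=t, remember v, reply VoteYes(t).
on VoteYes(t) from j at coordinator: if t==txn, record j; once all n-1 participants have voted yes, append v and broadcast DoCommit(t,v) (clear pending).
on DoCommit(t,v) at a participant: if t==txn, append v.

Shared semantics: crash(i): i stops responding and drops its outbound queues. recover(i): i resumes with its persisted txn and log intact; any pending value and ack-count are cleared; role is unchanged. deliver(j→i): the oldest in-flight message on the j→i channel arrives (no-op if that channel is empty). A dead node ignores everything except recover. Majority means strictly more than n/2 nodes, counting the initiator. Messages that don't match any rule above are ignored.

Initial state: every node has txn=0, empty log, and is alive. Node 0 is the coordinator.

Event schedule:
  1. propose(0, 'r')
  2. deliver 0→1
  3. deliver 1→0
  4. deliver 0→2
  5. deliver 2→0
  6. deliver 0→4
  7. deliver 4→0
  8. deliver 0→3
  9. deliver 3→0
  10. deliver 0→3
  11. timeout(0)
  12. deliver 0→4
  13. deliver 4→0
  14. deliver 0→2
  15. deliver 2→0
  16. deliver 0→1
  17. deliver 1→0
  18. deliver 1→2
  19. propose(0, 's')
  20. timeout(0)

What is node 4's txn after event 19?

step 1 propose(0,'r'): 0={coor,t=1,log=-}
step 2 deliver 0→1: 1={part,t=1,log=-}
step 3 deliver 1→0: —
step 4 deliver 0→2: 2={part,t=1,log=-}
step 5 deliver 2→0: —
step 6 deliver 0→4: 4={part,t=1,log=-}
step 7 deliver 4→0: —
step 8 deliver 0→3: 3={part,t=1,log=-}
step 9 deliver 3→0: 0={coor,t=1,log=r}
step 10 deliver 0→3: 3={part,t=1,log=r}
step 11 timeout(0): 0={coor,t=2,log=r}
step 12 deliver 0→4: 4={part,t=1,log=r}
step 13 deliver 4→0: —
step 14 deliver 0→2: 2={part,t=1,log=r}
step 15 deliver 2→0: —
step 16 deliver 0→1: 1={part,t=1,log=r}
step 17 deliver 1→0: —
step 18 deliver 1→2: —
step 19 propose(0,'s'): 0={coor,t=3,log=r}

1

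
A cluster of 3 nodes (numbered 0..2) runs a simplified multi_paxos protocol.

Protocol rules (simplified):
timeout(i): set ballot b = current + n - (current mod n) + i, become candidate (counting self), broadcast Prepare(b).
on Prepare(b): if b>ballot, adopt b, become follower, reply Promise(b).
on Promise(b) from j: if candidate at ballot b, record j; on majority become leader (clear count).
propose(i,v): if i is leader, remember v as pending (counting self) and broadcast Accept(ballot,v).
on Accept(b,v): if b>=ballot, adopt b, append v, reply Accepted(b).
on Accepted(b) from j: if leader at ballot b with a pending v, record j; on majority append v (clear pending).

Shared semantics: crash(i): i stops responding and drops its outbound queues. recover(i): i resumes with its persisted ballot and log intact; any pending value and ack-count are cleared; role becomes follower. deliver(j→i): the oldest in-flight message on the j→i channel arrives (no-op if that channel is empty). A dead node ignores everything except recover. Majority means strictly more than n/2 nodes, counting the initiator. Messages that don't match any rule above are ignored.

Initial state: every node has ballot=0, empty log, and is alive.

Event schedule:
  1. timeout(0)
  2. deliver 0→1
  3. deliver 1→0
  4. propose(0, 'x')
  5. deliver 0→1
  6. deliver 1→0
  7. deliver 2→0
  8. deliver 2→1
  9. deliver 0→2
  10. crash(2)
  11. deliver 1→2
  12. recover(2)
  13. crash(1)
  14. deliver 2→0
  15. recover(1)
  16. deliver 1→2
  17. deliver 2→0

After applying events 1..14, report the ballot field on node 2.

after 1 — timeout(0): n0:cand/b3/[-]
after 2 — deliver 0→1: n1:foll/b3/[-]
after 3 — deliver 1→0: n0:lead/b3/[-]
after 4 — propose(0,'x'): ·
after 5 — deliver 0→1: n1:foll/b3/[x]
after 6 — deliver 1→0: n0:lead/b3/[x]
after 7 — deliver 2→0: ·
after 8 — deliver 2→1: ·
after 9 — deliver 0→2: n2:foll/b3/[-]
after 10 — crash(2): n2:✗foll/b3/[-]
after 11 — deliver 1→2: ·
after 12 — recover(2): n2:foll/b3/[-]
after 13 — crash(1): n1:✗foll/b3/[x]
after 14 — deliver 2→0: ·

3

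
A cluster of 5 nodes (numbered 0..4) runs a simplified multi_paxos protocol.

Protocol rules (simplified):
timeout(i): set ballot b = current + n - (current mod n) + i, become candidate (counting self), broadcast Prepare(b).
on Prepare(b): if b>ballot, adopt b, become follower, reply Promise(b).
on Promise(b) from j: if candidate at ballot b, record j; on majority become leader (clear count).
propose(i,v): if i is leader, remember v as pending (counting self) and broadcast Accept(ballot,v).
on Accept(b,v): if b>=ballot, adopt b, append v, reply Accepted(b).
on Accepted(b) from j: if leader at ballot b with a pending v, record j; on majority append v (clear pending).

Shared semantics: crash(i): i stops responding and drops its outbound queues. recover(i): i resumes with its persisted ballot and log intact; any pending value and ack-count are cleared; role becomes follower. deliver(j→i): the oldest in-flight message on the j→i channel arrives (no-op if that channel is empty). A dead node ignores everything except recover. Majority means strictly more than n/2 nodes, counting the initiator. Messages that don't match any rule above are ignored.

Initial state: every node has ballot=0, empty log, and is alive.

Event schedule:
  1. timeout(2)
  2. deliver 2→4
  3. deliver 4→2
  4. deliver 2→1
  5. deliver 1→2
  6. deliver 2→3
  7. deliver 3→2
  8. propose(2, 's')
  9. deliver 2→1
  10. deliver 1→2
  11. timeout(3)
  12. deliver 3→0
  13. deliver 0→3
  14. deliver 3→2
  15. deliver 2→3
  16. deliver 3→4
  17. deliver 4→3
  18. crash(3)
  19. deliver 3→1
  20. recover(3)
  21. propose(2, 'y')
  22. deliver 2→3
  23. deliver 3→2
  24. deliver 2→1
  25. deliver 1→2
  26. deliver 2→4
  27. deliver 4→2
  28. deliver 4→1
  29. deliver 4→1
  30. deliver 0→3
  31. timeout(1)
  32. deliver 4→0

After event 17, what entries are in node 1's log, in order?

s

[1] timeout(2) → N2(cand b7 [-])
[2] deliver 2→4 → N4(foll b7 [-])
[3] deliver 4→2 → ∅
[4] deliver 2→1 → N1(foll b7 [-])
[5] deliver 1→2 → N2(lead b7 [-])
[6] deliver 2→3 → N3(foll b7 [-])
[7] deliver 3→2 → ∅
[8] propose(2,'s') → ∅
[9] deliver 2→1 → N1(foll b7 [s])
[10] deliver 1→2 → ∅
[11] timeout(3) → N3(cand b13 [-])
[12] deliver 3→0 → N0(foll b13 [-])
[13] deliver 0→3 → ∅
[14] deliver 3→2 → N2(foll b13 [-])
[15] deliver 2→3 → ∅
[16] deliver 3→4 → N4(foll b13 [-])
[17] deliver 4→3 → N3(lead b13 [-])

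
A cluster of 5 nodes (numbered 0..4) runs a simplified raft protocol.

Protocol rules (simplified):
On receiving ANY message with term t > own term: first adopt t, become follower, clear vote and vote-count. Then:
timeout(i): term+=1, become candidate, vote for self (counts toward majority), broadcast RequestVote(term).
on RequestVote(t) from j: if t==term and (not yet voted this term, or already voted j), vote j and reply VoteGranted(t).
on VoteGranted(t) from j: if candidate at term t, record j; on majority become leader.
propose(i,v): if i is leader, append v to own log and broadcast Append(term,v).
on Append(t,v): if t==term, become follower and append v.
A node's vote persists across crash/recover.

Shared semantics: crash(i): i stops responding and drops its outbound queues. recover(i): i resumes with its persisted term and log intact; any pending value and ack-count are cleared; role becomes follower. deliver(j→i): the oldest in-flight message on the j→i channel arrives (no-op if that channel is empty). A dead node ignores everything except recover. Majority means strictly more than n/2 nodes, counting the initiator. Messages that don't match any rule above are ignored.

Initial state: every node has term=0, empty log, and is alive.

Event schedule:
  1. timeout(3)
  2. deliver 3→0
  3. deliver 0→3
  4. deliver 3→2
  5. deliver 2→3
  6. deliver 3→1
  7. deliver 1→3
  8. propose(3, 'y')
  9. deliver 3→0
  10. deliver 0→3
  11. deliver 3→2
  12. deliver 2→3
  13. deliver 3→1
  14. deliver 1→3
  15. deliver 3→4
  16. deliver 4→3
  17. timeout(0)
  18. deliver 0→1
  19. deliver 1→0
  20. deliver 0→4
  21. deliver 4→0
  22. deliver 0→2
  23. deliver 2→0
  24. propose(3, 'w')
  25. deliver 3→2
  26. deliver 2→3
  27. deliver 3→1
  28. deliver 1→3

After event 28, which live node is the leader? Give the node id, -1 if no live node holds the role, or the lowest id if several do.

1. timeout(3):  <3:cand t1 ->
2. deliver 3→0:  <0:foll t1 ->
3. deliver 0→3:  nop
4. deliver 3→2:  <2:foll t1 ->
5. deliver 2→3:  <3:lead t1 ->
6. deliver 3→1:  <1:foll t1 ->
7. deliver 1→3:  nop
8. propose(3,'y'):  <3:lead t1 y>
9. deliver 3→0:  <0:foll t1 y>
10. deliver 0→3:  nop
11. deliver 3→2:  <2:foll t1 y>
12. deliver 2→3:  nop
13. deliver 3→1:  <1:foll t1 y>
14. deliver 1→3:  nop
15. deliver 3→4:  <4:foll t1 ->
16. deliver 4→3:  nop
17. timeout(0):  <0:cand t2 y>
18. deliver 0→1:  <1:foll t2 y>
19. deliver 1→0:  nop
20. deliver 0→4:  <4:foll t2 ->
21. deliver 4→0:  <0:lead t2 y>
22. deliver 0→2:  <2:foll t2 y>
23. deliver 2→0:  nop
24. propose(3,'w'):  <3:lead t1 y,w>
25. deliver 3→2:  nop
26. deliver 2→3:  nop
27. deliver 3→1:  nop
28. deliver 1→3:  nop

0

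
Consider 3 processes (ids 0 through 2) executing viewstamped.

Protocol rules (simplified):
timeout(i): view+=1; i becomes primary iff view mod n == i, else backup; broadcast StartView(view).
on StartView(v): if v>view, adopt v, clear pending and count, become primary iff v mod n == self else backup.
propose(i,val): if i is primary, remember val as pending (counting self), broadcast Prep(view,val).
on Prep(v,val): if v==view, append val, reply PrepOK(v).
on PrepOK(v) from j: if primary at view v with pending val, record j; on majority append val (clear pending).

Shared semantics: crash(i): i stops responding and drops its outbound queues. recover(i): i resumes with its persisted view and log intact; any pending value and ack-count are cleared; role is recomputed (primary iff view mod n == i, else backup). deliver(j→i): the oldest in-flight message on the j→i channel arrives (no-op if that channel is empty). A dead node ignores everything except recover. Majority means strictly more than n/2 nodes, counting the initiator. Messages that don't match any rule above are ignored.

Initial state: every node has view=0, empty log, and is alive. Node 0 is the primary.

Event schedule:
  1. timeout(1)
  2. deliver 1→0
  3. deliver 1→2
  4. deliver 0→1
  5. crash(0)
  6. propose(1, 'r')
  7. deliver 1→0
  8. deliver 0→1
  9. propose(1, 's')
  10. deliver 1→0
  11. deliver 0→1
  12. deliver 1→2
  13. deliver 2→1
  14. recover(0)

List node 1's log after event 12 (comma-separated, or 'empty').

step 1 timeout(1): 1={prim,v=1,log=-}
step 2 deliver 1→0: 0={back,v=1,log=-}
step 3 deliver 1→2: 2={back,v=1,log=-}
step 4 deliver 0→1: —
step 5 crash(0): 0={✗back,v=1,log=-}
step 6 propose(1,'r'): —
step 7 deliver 1→0: —
step 8 deliver 0→1: —
step 9 propose(1,'s'): —
step 10 deliver 1→0: —
step 11 deliver 0→1: —
step 12 deliver 1→2: 2={back,v=1,log=r}

empty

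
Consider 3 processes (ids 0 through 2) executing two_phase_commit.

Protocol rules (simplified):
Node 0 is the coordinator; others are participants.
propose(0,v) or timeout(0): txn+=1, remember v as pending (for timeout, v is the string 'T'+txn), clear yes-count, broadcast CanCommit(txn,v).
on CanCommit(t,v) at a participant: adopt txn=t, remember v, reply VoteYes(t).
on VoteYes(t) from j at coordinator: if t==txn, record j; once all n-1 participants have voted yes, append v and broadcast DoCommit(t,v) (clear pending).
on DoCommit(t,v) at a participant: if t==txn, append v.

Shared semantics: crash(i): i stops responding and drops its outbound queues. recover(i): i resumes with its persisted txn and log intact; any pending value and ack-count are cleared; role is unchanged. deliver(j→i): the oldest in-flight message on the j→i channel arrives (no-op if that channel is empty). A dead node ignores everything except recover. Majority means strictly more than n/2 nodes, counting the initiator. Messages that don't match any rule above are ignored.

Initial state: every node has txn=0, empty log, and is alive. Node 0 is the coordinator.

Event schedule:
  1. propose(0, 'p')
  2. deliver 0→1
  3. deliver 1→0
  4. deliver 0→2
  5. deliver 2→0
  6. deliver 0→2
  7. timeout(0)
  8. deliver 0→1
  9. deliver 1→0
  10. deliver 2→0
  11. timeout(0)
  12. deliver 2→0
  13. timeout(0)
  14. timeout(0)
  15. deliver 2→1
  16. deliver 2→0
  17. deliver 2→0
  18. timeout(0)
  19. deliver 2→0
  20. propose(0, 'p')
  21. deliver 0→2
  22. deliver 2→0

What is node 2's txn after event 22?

e1 propose(0,'p'): 0[coor,t=1,-]
e2 deliver 0→1: 1[part,t=1,-]
e3 deliver 1→0: ·
e4 deliver 0→2: 2[part,t=1,-]
e5 deliver 2→0: 0[coor,t=1,p]
e6 deliver 0→2: 2[part,t=1,p]
e7 timeout(0): 0[coor,t=2,p]
e8 deliver 0→1: 1[part,t=1,p]
e9 deliver 1→0: ·
e10 deliver 2→0: ·
e11 timeout(0): 0[coor,t=3,p]
e12 deliver 2→0: ·
e13 timeout(0): 0[coor,t=4,p]
e14 timeout(0): 0[coor,t=5,p]
e15 deliver 2→1: ·
e16 deliver 2→0: ·
e17 deliver 2→0: ·
e18 timeout(0): 0[coor,t=6,p]
e19 deliver 2→0: ·
e20 propose(0,'p'): 0[coor,t=7,p]
e21 deliver 0→2: 2[part,t=2,p]
e22 deliver 2→0: ·

2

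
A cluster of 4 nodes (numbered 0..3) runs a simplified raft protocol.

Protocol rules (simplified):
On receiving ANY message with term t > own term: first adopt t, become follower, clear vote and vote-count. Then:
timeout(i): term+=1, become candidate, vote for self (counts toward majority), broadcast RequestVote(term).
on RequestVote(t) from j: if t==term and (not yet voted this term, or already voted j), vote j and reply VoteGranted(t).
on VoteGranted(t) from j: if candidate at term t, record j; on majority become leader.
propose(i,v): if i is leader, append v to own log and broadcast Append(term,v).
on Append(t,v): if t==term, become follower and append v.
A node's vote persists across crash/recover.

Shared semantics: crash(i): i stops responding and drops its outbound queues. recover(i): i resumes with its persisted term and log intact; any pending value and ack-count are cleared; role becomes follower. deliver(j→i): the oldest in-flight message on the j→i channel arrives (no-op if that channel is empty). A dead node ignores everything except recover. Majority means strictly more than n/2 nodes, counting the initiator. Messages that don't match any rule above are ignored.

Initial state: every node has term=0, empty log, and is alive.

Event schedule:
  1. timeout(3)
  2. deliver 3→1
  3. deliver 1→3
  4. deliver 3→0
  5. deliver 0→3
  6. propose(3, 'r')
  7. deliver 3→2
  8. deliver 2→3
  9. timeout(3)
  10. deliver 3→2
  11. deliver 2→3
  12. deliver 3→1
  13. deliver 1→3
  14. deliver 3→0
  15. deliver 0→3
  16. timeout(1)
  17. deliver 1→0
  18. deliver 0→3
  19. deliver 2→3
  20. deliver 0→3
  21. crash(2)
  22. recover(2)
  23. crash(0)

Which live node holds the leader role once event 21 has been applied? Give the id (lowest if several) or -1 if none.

-1

1. timeout(3):  <3:cand t1 ->
2. deliver 3→1:  <1:foll t1 ->
3. deliver 1→3:  nop
4. deliver 3→0:  <0:foll t1 ->
5. deliver 0→3:  <3:lead t1 ->
6. propose(3,'r'):  <3:lead t1 r>
7. deliver 3→2:  <2:foll t1 ->
8. deliver 2→3:  nop
9. timeout(3):  <3:cand t2 r>
10. deliver 3→2:  <2:foll t1 r>
11. deliver 2→3:  nop
12. deliver 3→1:  <1:foll t1 r>
13. deliver 1→3:  nop
14. deliver 3→0:  <0:foll t1 r>
15. deliver 0→3:  nop
16. timeout(1):  <1:cand t2 r>
17. deliver 1→0:  <0:foll t2 r>
18. deliver 0→3:  nop
19. deliver 2→3:  nop
20. deliver 0→3:  nop
21. crash(2):  <2:✗foll t1 r>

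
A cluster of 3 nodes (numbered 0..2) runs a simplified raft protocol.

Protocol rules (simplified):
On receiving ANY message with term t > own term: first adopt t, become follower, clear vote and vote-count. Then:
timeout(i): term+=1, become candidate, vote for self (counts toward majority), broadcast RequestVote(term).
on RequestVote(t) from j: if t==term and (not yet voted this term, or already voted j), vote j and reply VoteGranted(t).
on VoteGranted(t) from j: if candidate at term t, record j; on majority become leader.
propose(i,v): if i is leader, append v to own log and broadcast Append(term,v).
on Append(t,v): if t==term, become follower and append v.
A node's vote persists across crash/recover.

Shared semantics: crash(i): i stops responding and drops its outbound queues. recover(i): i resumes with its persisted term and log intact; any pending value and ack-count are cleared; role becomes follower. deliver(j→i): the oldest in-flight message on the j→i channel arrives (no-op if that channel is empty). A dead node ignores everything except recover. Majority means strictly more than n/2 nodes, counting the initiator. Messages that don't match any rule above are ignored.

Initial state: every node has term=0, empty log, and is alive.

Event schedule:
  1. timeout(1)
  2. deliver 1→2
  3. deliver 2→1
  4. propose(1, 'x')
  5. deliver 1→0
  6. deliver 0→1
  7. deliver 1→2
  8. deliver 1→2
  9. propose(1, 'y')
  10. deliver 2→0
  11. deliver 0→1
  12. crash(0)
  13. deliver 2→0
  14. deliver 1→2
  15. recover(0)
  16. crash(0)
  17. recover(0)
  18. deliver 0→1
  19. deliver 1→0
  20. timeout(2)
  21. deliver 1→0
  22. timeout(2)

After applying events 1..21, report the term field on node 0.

1

1. timeout(1):  <1:cand t1 ->
2. deliver 1→2:  <2:foll t1 ->
3. deliver 2→1:  <1:lead t1 ->
4. propose(1,'x'):  <1:lead t1 x>
5. deliver 1→0:  <0:foll t1 ->
6. deliver 0→1:  nop
7. deliver 1→2:  <2:foll t1 x>
8. deliver 1→2:  nop
9. propose(1,'y'):  <1:lead t1 x,y>
10. deliver 2→0:  nop
11. deliver 0→1:  nop
12. crash(0):  <0:✗foll t1 ->
13. deliver 2→0:  nop
14. deliver 1→2:  <2:foll t1 x,y>
15. recover(0):  <0:foll t1 ->
16. crash(0):  <0:✗foll t1 ->
17. recover(0):  <0:foll t1 ->
18. deliver 0→1:  nop
19. deliver 1→0:  <0:foll t1 x>
20. timeout(2):  <2:cand t2 x,y>
21. deliver 1→0:  <0:foll t1 x,y>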